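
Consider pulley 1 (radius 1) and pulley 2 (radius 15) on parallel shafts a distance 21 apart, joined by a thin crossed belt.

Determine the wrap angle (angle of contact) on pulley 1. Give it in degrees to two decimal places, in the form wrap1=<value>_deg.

wrap1=279.26_deg

crossed belt: β = asin((r1+r2)/C) = asin(16/21) = 49.6324°
wrap1 = wrap2 = π + 2β = 279.2648°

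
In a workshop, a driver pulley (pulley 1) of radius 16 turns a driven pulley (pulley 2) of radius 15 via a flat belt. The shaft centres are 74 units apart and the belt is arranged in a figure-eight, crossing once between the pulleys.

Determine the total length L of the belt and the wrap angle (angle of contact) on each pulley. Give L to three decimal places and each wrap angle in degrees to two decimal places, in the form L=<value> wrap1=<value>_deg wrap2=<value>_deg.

crossed belt: β = asin((r1+r2)/C) = asin(31/74) = 24.7664°
wrap1 = wrap2 = π + 2β = 229.5327°
tangent length = C·cosβ = 67.1937
L = (r1+r2)·wrap + 2·C·cosβ = 31·4.0061 + 2·67.1937 = 258.5766

L=258.577 wrap1=229.53_deg wrap2=229.53_deg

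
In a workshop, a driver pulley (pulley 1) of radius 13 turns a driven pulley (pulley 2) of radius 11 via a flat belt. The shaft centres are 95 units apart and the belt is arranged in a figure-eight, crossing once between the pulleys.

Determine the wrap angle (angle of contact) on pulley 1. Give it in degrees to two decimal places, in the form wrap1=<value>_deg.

wrap1=209.27_deg

crossed belt: β = asin((r1+r2)/C) = asin(24/95) = 14.6333°
wrap1 = wrap2 = π + 2β = 209.2666°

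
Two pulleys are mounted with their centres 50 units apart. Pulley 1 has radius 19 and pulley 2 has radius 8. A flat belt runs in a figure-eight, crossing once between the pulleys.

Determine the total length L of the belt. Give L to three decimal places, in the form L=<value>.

L=199.793

crossed belt: β = asin((r1+r2)/C) = asin(27/50) = 32.6836°
wrap1 = wrap2 = π + 2β = 245.3673°
tangent length = C·cosβ = 42.0833
L = (r1+r2)·wrap + 2·C·cosβ = 27·4.2825 + 2·42.0833 = 199.7931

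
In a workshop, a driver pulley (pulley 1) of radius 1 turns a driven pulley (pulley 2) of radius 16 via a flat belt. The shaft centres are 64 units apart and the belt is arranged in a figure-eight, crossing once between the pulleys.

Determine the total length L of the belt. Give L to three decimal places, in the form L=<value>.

L=185.950

crossed belt: β = asin((r1+r2)/C) = asin(17/64) = 15.4041°
wrap1 = wrap2 = π + 2β = 210.8082°
tangent length = C·cosβ = 61.7009
L = (r1+r2)·wrap + 2·C·cosβ = 17·3.6793 + 2·61.7009 = 185.9498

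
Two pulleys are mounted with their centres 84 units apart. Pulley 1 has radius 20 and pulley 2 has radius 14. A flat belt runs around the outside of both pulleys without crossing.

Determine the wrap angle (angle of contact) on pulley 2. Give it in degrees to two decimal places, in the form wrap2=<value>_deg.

wrap2=171.81_deg

open belt: β = asin((r2−r1)/C) = asin(-6/84) = -4.0960°
wrap1 = π − 2β = 188.1921°
wrap2 = π + 2β = 171.8079°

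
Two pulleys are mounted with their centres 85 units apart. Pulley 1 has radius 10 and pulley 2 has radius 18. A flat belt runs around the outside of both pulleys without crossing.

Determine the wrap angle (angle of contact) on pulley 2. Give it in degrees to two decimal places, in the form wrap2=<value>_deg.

wrap2=190.80_deg

open belt: β = asin((r2−r1)/C) = asin(8/85) = 5.4005°
wrap1 = π − 2β = 169.1989°
wrap2 = π + 2β = 190.8011°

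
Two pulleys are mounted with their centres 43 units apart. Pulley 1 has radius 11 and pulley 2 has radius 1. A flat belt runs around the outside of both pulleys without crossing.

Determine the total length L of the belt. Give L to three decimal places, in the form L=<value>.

open belt: β = asin((r2−r1)/C) = asin(-10/43) = -13.4477°
wrap1 = π − 2β = 206.8955°
wrap2 = π + 2β = 153.1045°
tangent length = C·cosβ = 41.8210
L = r1·wrap1 + r2·wrap2 + 2·C·cosβ = 11·3.6110 + 1·2.6722 + 2·41.8210 = 126.0353

L=126.035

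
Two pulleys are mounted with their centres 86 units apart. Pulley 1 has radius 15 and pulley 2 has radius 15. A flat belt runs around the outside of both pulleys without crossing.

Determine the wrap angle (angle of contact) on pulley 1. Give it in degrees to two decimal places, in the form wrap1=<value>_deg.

wrap1=180.00_deg

open belt: β = asin((r2−r1)/C) = asin(0/86) = 0.0000°
wrap1 = π − 2β = 180.0000°
wrap2 = π + 2β = 180.0000°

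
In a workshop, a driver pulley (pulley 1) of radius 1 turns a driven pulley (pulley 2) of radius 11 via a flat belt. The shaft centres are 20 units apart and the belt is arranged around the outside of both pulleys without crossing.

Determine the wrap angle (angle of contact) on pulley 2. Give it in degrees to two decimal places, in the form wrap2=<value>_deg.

wrap2=240.00_deg

open belt: β = asin((r2−r1)/C) = asin(10/20) = 30.0000°
wrap1 = π − 2β = 120.0000°
wrap2 = π + 2β = 240.0000°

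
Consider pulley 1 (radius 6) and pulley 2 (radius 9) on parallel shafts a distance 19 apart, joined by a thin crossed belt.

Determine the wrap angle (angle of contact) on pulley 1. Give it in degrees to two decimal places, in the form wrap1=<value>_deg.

wrap1=284.27_deg

crossed belt: β = asin((r1+r2)/C) = asin(15/19) = 52.1364°
wrap1 = wrap2 = π + 2β = 284.2727°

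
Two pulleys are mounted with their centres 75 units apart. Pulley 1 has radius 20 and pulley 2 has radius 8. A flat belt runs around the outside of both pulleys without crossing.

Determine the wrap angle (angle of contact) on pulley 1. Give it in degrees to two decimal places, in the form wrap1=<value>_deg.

open belt: β = asin((r2−r1)/C) = asin(-12/75) = -9.2069°
wrap1 = π − 2β = 198.4138°
wrap2 = π + 2β = 161.5862°

wrap1=198.41_deg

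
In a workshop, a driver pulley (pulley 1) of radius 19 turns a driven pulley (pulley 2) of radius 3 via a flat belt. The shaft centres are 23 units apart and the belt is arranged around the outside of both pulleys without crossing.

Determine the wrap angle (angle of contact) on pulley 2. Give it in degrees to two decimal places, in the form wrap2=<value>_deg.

wrap2=91.84_deg

open belt: β = asin((r2−r1)/C) = asin(-16/23) = -44.0792°
wrap1 = π − 2β = 268.1584°
wrap2 = π + 2β = 91.8416°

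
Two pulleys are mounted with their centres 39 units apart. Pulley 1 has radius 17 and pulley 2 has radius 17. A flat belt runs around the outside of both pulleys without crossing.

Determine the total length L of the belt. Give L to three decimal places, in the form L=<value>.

L=184.814

open belt: β = asin((r2−r1)/C) = asin(0/39) = 0.0000°
wrap1 = π − 2β = 180.0000°
wrap2 = π + 2β = 180.0000°
tangent length = C·cosβ = 39.0000
L = r1·wrap1 + r2·wrap2 + 2·C·cosβ = 17·3.1416 + 17·3.1416 + 2·39.0000 = 184.8142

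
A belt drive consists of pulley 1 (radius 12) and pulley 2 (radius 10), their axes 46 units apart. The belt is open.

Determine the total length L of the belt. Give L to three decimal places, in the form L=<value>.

L=161.202

open belt: β = asin((r2−r1)/C) = asin(-2/46) = -2.4919°
wrap1 = π − 2β = 184.9838°
wrap2 = π + 2β = 175.0162°
tangent length = C·cosβ = 45.9565
L = r1·wrap1 + r2·wrap2 + 2·C·cosβ = 12·3.2286 + 10·3.0546 + 2·45.9565 = 161.2020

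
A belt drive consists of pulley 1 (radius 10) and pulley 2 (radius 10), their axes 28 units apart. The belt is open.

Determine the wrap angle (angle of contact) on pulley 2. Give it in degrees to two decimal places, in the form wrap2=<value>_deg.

open belt: β = asin((r2−r1)/C) = asin(0/28) = 0.0000°
wrap1 = π − 2β = 180.0000°
wrap2 = π + 2β = 180.0000°

wrap2=180.00_deg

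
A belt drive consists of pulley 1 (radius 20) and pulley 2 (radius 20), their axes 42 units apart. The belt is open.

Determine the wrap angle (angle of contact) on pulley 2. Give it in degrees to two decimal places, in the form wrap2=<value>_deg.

wrap2=180.00_deg

open belt: β = asin((r2−r1)/C) = asin(0/42) = 0.0000°
wrap1 = π − 2β = 180.0000°
wrap2 = π + 2β = 180.0000°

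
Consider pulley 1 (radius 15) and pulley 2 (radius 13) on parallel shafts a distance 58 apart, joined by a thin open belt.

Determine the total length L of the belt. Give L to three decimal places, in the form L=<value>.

open belt: β = asin((r2−r1)/C) = asin(-2/58) = -1.9761°
wrap1 = π − 2β = 183.9522°
wrap2 = π + 2β = 176.0478°
tangent length = C·cosβ = 57.9655
L = r1·wrap1 + r2·wrap2 + 2·C·cosβ = 15·3.2106 + 13·3.0726 + 2·57.9655 = 204.0336

L=204.034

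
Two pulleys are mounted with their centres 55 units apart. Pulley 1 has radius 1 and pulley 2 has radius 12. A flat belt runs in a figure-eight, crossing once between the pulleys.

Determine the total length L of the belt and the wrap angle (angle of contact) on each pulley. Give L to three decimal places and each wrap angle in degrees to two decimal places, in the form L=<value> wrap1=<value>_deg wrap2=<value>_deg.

L=153.928 wrap1=207.34_deg wrap2=207.34_deg

crossed belt: β = asin((r1+r2)/C) = asin(13/55) = 13.6720°
wrap1 = wrap2 = π + 2β = 207.3440°
tangent length = C·cosβ = 53.4416
L = (r1+r2)·wrap + 2·C·cosβ = 13·3.6188 + 2·53.4416 = 153.9280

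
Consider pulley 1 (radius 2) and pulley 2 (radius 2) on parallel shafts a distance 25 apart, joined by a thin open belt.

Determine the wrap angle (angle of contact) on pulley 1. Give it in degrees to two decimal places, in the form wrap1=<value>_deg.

wrap1=180.00_deg

open belt: β = asin((r2−r1)/C) = asin(0/25) = 0.0000°
wrap1 = π − 2β = 180.0000°
wrap2 = π + 2β = 180.0000°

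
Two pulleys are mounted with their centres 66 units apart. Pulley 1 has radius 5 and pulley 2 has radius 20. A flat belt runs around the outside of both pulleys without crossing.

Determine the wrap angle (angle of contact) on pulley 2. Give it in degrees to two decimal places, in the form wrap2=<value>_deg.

wrap2=206.27_deg

open belt: β = asin((r2−r1)/C) = asin(15/66) = 13.1366°
wrap1 = π − 2β = 153.7269°
wrap2 = π + 2β = 206.2731°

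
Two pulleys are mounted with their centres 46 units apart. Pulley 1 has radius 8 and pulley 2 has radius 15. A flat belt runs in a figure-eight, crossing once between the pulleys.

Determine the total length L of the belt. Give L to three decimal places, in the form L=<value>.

crossed belt: β = asin((r1+r2)/C) = asin(23/46) = 30.0000°
wrap1 = wrap2 = π + 2β = 240.0000°
tangent length = C·cosβ = 39.8372
L = (r1+r2)·wrap + 2·C·cosβ = 23·4.1888 + 2·39.8372 = 176.0165

L=176.017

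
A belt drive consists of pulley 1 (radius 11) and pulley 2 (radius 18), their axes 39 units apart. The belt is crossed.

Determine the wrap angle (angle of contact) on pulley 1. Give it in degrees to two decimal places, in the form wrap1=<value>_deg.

crossed belt: β = asin((r1+r2)/C) = asin(29/39) = 48.0381°
wrap1 = wrap2 = π + 2β = 276.0762°

wrap1=276.08_deg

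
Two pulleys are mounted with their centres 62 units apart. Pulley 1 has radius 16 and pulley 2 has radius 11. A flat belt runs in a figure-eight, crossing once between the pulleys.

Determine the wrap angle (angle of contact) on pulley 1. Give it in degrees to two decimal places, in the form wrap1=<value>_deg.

crossed belt: β = asin((r1+r2)/C) = asin(27/62) = 25.8161°
wrap1 = wrap2 = π + 2β = 231.6322°

wrap1=231.63_deg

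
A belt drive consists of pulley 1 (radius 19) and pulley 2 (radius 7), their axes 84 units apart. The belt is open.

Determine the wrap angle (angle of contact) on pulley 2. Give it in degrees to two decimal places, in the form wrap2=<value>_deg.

wrap2=163.57_deg

open belt: β = asin((r2−r1)/C) = asin(-12/84) = -8.2132°
wrap1 = π − 2β = 196.4264°
wrap2 = π + 2β = 163.5736°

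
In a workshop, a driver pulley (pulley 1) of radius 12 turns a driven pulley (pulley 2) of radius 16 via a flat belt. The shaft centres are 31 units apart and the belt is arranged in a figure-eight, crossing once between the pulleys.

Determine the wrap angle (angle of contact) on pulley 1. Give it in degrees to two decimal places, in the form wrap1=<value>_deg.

crossed belt: β = asin((r1+r2)/C) = asin(28/31) = 64.5854°
wrap1 = wrap2 = π + 2β = 309.1708°

wrap1=309.17_deg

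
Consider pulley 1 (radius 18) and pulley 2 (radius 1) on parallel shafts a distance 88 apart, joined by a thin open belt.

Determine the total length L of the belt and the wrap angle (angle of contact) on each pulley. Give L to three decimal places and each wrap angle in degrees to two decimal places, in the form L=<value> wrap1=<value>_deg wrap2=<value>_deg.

L=238.985 wrap1=202.28_deg wrap2=157.72_deg

open belt: β = asin((r2−r1)/C) = asin(-17/88) = -11.1385°
wrap1 = π − 2β = 202.2771°
wrap2 = π + 2β = 157.7229°
tangent length = C·cosβ = 86.3423
L = r1·wrap1 + r2·wrap2 + 2·C·cosβ = 18·3.5304 + 1·2.7528 + 2·86.3423 = 238.9847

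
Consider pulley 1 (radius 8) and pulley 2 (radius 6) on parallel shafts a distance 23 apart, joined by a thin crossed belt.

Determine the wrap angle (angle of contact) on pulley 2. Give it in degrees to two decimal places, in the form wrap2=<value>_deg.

wrap2=254.99_deg

crossed belt: β = asin((r1+r2)/C) = asin(14/23) = 37.4952°
wrap1 = wrap2 = π + 2β = 254.9905°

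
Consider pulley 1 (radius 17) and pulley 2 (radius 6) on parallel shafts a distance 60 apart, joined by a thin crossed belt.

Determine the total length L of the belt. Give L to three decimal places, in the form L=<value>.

L=201.186

crossed belt: β = asin((r1+r2)/C) = asin(23/60) = 22.5403°
wrap1 = wrap2 = π + 2β = 225.0806°
tangent length = C·cosβ = 55.4166
L = (r1+r2)·wrap + 2·C·cosβ = 23·3.9284 + 2·55.4166 = 201.1864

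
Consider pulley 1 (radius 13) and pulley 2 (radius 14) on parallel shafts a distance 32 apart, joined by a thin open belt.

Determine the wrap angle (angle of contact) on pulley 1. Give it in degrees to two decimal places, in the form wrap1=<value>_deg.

wrap1=176.42_deg

open belt: β = asin((r2−r1)/C) = asin(1/32) = 1.7908°
wrap1 = π − 2β = 176.4184°
wrap2 = π + 2β = 183.5816°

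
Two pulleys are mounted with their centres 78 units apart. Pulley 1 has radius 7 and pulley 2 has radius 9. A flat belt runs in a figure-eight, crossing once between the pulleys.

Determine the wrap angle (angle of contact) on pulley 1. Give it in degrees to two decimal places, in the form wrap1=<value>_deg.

crossed belt: β = asin((r1+r2)/C) = asin(16/78) = 11.8370°
wrap1 = wrap2 = π + 2β = 203.6740°

wrap1=203.67_deg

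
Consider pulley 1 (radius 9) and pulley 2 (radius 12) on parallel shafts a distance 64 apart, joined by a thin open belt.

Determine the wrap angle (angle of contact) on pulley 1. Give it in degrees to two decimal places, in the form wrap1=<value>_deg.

open belt: β = asin((r2−r1)/C) = asin(3/64) = 2.6867°
wrap1 = π − 2β = 174.6266°
wrap2 = π + 2β = 185.3734°

wrap1=174.63_deg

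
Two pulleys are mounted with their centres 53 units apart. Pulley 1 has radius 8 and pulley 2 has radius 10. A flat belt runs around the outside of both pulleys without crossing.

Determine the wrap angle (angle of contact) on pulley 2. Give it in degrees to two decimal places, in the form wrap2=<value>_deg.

open belt: β = asin((r2−r1)/C) = asin(2/53) = 2.1626°
wrap1 = π − 2β = 175.6748°
wrap2 = π + 2β = 184.3252°

wrap2=184.33_deg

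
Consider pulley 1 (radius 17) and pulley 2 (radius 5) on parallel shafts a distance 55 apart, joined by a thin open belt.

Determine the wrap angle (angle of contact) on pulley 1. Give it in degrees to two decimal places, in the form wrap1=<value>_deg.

open belt: β = asin((r2−r1)/C) = asin(-12/55) = -12.6023°
wrap1 = π − 2β = 205.2045°
wrap2 = π + 2β = 154.7955°

wrap1=205.20_deg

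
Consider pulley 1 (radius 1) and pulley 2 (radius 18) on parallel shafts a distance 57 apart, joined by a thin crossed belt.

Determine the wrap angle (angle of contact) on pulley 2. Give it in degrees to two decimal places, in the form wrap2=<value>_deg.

crossed belt: β = asin((r1+r2)/C) = asin(19/57) = 19.4712°
wrap1 = wrap2 = π + 2β = 218.9424°

wrap2=218.94_deg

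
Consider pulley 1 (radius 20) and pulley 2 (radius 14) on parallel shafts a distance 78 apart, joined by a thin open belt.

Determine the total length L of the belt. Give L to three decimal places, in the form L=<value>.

L=263.276

open belt: β = asin((r2−r1)/C) = asin(-6/78) = -4.4117°
wrap1 = π − 2β = 188.8235°
wrap2 = π + 2β = 171.1765°
tangent length = C·cosβ = 77.7689
L = r1·wrap1 + r2·wrap2 + 2·C·cosβ = 20·3.2956 + 14·2.9876 + 2·77.7689 = 263.2759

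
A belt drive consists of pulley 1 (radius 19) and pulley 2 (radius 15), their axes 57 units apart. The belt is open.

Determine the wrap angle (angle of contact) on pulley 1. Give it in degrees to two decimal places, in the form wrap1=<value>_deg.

open belt: β = asin((r2−r1)/C) = asin(-4/57) = -4.0241°
wrap1 = π − 2β = 188.0481°
wrap2 = π + 2β = 171.9519°

wrap1=188.05_deg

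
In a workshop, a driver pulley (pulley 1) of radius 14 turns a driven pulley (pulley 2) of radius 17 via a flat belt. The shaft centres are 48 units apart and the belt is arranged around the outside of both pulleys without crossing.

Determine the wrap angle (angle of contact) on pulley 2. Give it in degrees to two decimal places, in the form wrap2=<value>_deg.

wrap2=187.17_deg

open belt: β = asin((r2−r1)/C) = asin(3/48) = 3.5833°
wrap1 = π − 2β = 172.8334°
wrap2 = π + 2β = 187.1666°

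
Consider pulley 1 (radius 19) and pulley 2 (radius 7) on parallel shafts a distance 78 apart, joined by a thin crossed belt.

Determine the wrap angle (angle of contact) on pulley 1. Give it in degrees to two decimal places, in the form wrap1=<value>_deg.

wrap1=218.94_deg

crossed belt: β = asin((r1+r2)/C) = asin(26/78) = 19.4712°
wrap1 = wrap2 = π + 2β = 218.9424°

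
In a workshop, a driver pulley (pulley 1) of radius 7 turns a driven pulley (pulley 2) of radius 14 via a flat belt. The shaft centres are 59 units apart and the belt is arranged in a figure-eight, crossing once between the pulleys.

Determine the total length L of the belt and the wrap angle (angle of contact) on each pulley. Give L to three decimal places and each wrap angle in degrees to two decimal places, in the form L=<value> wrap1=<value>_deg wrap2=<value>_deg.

L=191.530 wrap1=221.70_deg wrap2=221.70_deg

crossed belt: β = asin((r1+r2)/C) = asin(21/59) = 20.8506°
wrap1 = wrap2 = π + 2β = 221.7012°
tangent length = C·cosβ = 55.1362
L = (r1+r2)·wrap + 2·C·cosβ = 21·3.8694 + 2·55.1362 = 191.5301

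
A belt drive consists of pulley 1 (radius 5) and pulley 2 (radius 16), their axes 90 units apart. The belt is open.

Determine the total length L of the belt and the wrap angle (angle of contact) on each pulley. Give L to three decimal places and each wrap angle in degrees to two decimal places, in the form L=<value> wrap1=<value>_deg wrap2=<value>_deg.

open belt: β = asin((r2−r1)/C) = asin(11/90) = 7.0204°
wrap1 = π − 2β = 165.9593°
wrap2 = π + 2β = 194.0407°
tangent length = C·cosβ = 89.3252
L = r1·wrap1 + r2·wrap2 + 2·C·cosβ = 5·2.8965 + 16·3.3866 + 2·89.3252 = 247.3196

L=247.320 wrap1=165.96_deg wrap2=194.04_deg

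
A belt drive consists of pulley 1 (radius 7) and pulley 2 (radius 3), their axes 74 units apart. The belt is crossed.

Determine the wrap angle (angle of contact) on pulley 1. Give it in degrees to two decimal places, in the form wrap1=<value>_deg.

wrap1=195.53_deg

crossed belt: β = asin((r1+r2)/C) = asin(10/74) = 7.7664°
wrap1 = wrap2 = π + 2β = 195.5329°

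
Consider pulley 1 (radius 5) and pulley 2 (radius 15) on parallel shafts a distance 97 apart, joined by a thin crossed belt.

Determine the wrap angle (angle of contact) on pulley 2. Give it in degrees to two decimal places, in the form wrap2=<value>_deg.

wrap2=203.80_deg

crossed belt: β = asin((r1+r2)/C) = asin(20/97) = 11.8989°
wrap1 = wrap2 = π + 2β = 203.7978°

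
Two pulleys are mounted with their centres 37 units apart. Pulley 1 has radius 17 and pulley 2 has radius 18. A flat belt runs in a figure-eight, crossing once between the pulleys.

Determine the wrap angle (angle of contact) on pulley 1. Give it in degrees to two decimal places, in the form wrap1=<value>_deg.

wrap1=322.15_deg

crossed belt: β = asin((r1+r2)/C) = asin(35/37) = 71.0754°
wrap1 = wrap2 = π + 2β = 322.1507°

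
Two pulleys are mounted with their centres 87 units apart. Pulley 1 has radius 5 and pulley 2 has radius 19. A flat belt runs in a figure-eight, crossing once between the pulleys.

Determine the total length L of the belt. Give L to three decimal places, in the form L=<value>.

crossed belt: β = asin((r1+r2)/C) = asin(24/87) = 16.0134°
wrap1 = wrap2 = π + 2β = 212.0268°
tangent length = C·cosβ = 83.6242
L = (r1+r2)·wrap + 2·C·cosβ = 24·3.7006 + 2·83.6242 = 256.0619

L=256.062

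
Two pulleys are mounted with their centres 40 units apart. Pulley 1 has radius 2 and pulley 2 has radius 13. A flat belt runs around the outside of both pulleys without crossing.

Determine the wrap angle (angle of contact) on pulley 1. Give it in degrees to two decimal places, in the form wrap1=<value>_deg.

open belt: β = asin((r2−r1)/C) = asin(11/40) = 15.9620°
wrap1 = π − 2β = 148.0760°
wrap2 = π + 2β = 211.9240°

wrap1=148.08_deg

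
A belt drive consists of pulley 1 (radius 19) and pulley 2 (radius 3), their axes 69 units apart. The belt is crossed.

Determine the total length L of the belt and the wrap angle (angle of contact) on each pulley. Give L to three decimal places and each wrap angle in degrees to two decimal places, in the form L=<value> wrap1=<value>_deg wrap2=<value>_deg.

crossed belt: β = asin((r1+r2)/C) = asin(22/69) = 18.5928°
wrap1 = wrap2 = π + 2β = 217.1856°
tangent length = C·cosβ = 65.3988
L = (r1+r2)·wrap + 2·C·cosβ = 22·3.7906 + 2·65.3988 = 214.1909

L=214.191 wrap1=217.19_deg wrap2=217.19_deg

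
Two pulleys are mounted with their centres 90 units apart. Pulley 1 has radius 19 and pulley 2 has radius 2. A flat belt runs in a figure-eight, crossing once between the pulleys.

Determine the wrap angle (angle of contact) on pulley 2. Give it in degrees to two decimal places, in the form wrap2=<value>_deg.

crossed belt: β = asin((r1+r2)/C) = asin(21/90) = 13.4934°
wrap1 = wrap2 = π + 2β = 206.9868°

wrap2=206.99_deg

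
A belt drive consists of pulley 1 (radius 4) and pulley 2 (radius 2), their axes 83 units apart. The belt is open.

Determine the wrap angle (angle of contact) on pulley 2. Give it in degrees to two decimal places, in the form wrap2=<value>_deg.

wrap2=177.24_deg

open belt: β = asin((r2−r1)/C) = asin(-2/83) = -1.3808°
wrap1 = π − 2β = 182.7615°
wrap2 = π + 2β = 177.2385°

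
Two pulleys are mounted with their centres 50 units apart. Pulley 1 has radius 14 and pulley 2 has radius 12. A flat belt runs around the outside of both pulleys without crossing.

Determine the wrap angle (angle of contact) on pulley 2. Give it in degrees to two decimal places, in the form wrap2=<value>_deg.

wrap2=175.42_deg

open belt: β = asin((r2−r1)/C) = asin(-2/50) = -2.2924°
wrap1 = π − 2β = 184.5849°
wrap2 = π + 2β = 175.4151°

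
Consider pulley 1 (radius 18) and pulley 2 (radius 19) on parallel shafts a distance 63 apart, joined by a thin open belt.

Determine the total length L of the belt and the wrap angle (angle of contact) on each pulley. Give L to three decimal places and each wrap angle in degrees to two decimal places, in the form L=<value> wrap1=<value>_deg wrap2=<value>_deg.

L=242.255 wrap1=178.18_deg wrap2=181.82_deg

open belt: β = asin((r2−r1)/C) = asin(1/63) = 0.9095°
wrap1 = π − 2β = 178.1810°
wrap2 = π + 2β = 181.8190°
tangent length = C·cosβ = 62.9921
L = r1·wrap1 + r2·wrap2 + 2·C·cosβ = 18·3.1098 + 19·3.1733 + 2·62.9921 = 242.2548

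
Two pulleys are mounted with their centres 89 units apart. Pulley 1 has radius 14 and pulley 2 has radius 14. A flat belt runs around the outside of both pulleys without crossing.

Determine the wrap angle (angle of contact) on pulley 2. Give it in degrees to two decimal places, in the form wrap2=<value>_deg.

wrap2=180.00_deg

open belt: β = asin((r2−r1)/C) = asin(0/89) = 0.0000°
wrap1 = π − 2β = 180.0000°
wrap2 = π + 2β = 180.0000°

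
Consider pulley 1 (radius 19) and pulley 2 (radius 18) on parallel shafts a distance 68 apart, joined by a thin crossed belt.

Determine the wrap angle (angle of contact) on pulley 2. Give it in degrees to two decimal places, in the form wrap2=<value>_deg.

crossed belt: β = asin((r1+r2)/C) = asin(37/68) = 32.9644°
wrap1 = wrap2 = π + 2β = 245.9288°

wrap2=245.93_deg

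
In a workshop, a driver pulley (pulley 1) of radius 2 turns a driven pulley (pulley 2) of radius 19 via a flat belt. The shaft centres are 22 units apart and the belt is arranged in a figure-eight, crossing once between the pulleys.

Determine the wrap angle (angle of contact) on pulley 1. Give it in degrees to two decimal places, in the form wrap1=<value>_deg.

crossed belt: β = asin((r1+r2)/C) = asin(21/22) = 72.6586°
wrap1 = wrap2 = π + 2β = 325.3171°

wrap1=325.32_deg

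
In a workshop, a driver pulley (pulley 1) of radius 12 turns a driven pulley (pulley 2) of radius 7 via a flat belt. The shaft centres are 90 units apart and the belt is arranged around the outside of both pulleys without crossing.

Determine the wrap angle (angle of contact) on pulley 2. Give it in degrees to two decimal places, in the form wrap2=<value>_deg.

open belt: β = asin((r2−r1)/C) = asin(-5/90) = -3.1847°
wrap1 = π − 2β = 186.3695°
wrap2 = π + 2β = 173.6305°

wrap2=173.63_deg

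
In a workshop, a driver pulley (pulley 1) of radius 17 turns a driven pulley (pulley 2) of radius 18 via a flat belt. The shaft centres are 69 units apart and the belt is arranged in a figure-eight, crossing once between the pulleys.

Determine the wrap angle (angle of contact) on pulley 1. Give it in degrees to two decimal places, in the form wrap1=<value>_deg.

wrap1=240.96_deg

crossed belt: β = asin((r1+r2)/C) = asin(35/69) = 30.4806°
wrap1 = wrap2 = π + 2β = 240.9612°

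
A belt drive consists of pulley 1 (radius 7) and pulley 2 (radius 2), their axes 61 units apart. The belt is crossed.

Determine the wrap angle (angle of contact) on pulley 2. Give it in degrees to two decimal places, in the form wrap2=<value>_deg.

wrap2=196.97_deg

crossed belt: β = asin((r1+r2)/C) = asin(9/61) = 8.4844°
wrap1 = wrap2 = π + 2β = 196.9689°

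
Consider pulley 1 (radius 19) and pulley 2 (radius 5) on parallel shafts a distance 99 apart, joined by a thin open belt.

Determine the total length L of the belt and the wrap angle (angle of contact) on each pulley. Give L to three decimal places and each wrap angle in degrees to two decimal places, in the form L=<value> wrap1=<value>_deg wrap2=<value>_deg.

L=275.381 wrap1=196.26_deg wrap2=163.74_deg

open belt: β = asin((r2−r1)/C) = asin(-14/99) = -8.1297°
wrap1 = π − 2β = 196.2594°
wrap2 = π + 2β = 163.7406°
tangent length = C·cosβ = 98.0051
L = r1·wrap1 + r2·wrap2 + 2·C·cosβ = 19·3.4254 + 5·2.8578 + 2·98.0051 = 275.3813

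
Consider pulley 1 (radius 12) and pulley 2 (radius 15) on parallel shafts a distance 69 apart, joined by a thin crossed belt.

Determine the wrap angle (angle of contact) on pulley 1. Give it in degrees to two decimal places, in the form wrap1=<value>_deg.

wrap1=226.07_deg

crossed belt: β = asin((r1+r2)/C) = asin(27/69) = 23.0357°
wrap1 = wrap2 = π + 2β = 226.0714°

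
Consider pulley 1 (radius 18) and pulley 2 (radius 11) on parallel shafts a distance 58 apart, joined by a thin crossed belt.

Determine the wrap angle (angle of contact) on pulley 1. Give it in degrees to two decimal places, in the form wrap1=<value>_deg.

crossed belt: β = asin((r1+r2)/C) = asin(29/58) = 30.0000°
wrap1 = wrap2 = π + 2β = 240.0000°

wrap1=240.00_deg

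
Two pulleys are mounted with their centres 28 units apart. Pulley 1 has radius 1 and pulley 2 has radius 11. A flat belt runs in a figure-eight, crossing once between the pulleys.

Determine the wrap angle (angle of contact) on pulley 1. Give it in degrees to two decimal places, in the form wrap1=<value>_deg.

wrap1=230.75_deg

crossed belt: β = asin((r1+r2)/C) = asin(12/28) = 25.3769°
wrap1 = wrap2 = π + 2β = 230.7539°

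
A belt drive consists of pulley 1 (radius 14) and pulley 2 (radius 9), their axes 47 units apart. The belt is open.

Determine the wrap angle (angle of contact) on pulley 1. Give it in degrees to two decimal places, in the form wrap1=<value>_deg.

wrap1=192.21_deg

open belt: β = asin((r2−r1)/C) = asin(-5/47) = -6.1069°
wrap1 = π − 2β = 192.2137°
wrap2 = π + 2β = 167.7863°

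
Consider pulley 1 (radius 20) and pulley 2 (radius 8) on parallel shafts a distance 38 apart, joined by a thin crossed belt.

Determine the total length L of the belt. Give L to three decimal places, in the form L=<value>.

crossed belt: β = asin((r1+r2)/C) = asin(28/38) = 47.4631°
wrap1 = wrap2 = π + 2β = 274.9262°
tangent length = C·cosβ = 25.6905
L = (r1+r2)·wrap + 2·C·cosβ = 28·4.7984 + 2·25.6905 = 185.7352

L=185.735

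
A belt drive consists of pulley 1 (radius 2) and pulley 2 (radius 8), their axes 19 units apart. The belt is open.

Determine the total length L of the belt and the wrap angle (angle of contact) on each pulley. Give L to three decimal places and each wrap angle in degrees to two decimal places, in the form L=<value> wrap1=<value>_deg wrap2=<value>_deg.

open belt: β = asin((r2−r1)/C) = asin(6/19) = 18.4085°
wrap1 = π − 2β = 143.1830°
wrap2 = π + 2β = 216.8170°
tangent length = C·cosβ = 18.0278
L = r1·wrap1 + r2·wrap2 + 2·C·cosβ = 2·2.4990 + 8·3.7842 + 2·18.0278 = 71.3269

L=71.327 wrap1=143.18_deg wrap2=216.82_deg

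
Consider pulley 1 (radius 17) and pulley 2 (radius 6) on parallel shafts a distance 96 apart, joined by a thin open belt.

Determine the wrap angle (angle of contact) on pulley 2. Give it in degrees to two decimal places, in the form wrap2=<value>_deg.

open belt: β = asin((r2−r1)/C) = asin(-11/96) = -6.5796°
wrap1 = π − 2β = 193.1592°
wrap2 = π + 2β = 166.8408°

wrap2=166.84_deg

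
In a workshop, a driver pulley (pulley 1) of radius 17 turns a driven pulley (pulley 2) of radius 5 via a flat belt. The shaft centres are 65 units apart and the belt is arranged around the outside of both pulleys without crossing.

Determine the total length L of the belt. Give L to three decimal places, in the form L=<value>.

L=201.337

open belt: β = asin((r2−r1)/C) = asin(-12/65) = -10.6387°
wrap1 = π − 2β = 201.2774°
wrap2 = π + 2β = 158.7226°
tangent length = C·cosβ = 63.8827
L = r1·wrap1 + r2·wrap2 + 2·C·cosβ = 17·3.5130 + 5·2.7702 + 2·63.8827 = 201.3368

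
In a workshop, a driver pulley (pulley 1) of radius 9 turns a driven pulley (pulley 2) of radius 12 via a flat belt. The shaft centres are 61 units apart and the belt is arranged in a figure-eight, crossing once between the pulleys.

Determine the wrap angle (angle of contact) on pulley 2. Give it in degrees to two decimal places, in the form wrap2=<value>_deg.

wrap2=220.27_deg

crossed belt: β = asin((r1+r2)/C) = asin(21/61) = 20.1368°
wrap1 = wrap2 = π + 2β = 220.2735°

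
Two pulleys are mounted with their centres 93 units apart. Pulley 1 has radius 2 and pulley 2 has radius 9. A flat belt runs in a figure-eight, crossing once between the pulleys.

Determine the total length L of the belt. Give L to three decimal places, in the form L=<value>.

L=221.860

crossed belt: β = asin((r1+r2)/C) = asin(11/93) = 6.7928°
wrap1 = wrap2 = π + 2β = 193.5856°
tangent length = C·cosβ = 92.3472
L = (r1+r2)·wrap + 2·C·cosβ = 11·3.3787 + 2·92.3472 = 221.8601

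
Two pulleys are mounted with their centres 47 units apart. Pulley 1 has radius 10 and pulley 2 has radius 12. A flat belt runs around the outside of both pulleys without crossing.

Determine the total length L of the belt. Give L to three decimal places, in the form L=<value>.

open belt: β = asin((r2−r1)/C) = asin(2/47) = 2.4389°
wrap1 = π − 2β = 175.1223°
wrap2 = π + 2β = 184.8777°
tangent length = C·cosβ = 46.9574
L = r1·wrap1 + r2·wrap2 + 2·C·cosβ = 10·3.0565 + 12·3.2267 + 2·46.9574 = 163.2002

L=163.200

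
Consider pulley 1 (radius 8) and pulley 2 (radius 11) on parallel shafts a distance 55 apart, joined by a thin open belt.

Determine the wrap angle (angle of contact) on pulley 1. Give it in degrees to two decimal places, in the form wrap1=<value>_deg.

open belt: β = asin((r2−r1)/C) = asin(3/55) = 3.1268°
wrap1 = π − 2β = 173.7464°
wrap2 = π + 2β = 186.2536°

wrap1=173.75_deg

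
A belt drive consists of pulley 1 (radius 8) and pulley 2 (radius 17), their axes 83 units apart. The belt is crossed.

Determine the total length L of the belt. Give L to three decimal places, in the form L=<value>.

L=252.128

crossed belt: β = asin((r1+r2)/C) = asin(25/83) = 17.5300°
wrap1 = wrap2 = π + 2β = 215.0600°
tangent length = C·cosβ = 79.1454
L = (r1+r2)·wrap + 2·C·cosβ = 25·3.7535 + 2·79.1454 = 252.1285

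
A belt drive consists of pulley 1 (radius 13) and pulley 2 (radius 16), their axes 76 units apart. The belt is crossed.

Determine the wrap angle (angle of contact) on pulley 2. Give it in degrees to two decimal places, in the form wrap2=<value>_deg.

crossed belt: β = asin((r1+r2)/C) = asin(29/76) = 22.4315°
wrap1 = wrap2 = π + 2β = 224.8630°

wrap2=224.86_deg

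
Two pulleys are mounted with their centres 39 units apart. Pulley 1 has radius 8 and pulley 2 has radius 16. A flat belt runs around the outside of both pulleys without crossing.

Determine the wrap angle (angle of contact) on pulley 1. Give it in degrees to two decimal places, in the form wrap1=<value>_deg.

wrap1=156.33_deg

open belt: β = asin((r2−r1)/C) = asin(8/39) = 11.8370°
wrap1 = π − 2β = 156.3260°
wrap2 = π + 2β = 203.6740°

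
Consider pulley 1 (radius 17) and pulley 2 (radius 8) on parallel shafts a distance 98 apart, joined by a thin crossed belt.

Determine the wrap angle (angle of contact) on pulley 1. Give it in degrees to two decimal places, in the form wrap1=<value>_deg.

crossed belt: β = asin((r1+r2)/C) = asin(25/98) = 14.7796°
wrap1 = wrap2 = π + 2β = 209.5593°

wrap1=209.56_deg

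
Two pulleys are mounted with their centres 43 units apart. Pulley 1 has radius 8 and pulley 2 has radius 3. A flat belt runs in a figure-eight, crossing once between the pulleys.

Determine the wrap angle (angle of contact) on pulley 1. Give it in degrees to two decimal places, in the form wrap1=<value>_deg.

crossed belt: β = asin((r1+r2)/C) = asin(11/43) = 14.8218°
wrap1 = wrap2 = π + 2β = 209.6436°

wrap1=209.64_deg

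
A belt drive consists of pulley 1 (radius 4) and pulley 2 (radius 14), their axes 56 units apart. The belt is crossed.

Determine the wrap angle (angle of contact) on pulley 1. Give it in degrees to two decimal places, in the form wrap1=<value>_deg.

wrap1=217.50_deg

crossed belt: β = asin((r1+r2)/C) = asin(18/56) = 18.7493°
wrap1 = wrap2 = π + 2β = 217.4987°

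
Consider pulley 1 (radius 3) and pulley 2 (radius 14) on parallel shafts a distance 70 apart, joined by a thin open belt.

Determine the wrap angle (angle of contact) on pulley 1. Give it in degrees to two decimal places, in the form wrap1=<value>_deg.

open belt: β = asin((r2−r1)/C) = asin(11/70) = 9.0411°
wrap1 = π − 2β = 161.9178°
wrap2 = π + 2β = 198.0822°

wrap1=161.92_deg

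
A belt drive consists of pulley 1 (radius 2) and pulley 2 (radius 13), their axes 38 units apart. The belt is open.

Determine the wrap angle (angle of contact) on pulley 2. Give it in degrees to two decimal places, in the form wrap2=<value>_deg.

open belt: β = asin((r2−r1)/C) = asin(11/38) = 16.8264°
wrap1 = π − 2β = 146.3471°
wrap2 = π + 2β = 213.6529°

wrap2=213.65_deg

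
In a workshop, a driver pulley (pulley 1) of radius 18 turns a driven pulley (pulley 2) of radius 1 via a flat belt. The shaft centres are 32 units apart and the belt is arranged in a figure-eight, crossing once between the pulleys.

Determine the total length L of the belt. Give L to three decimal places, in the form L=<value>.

L=135.345

crossed belt: β = asin((r1+r2)/C) = asin(19/32) = 36.4236°
wrap1 = wrap2 = π + 2β = 252.8471°
tangent length = C·cosβ = 25.7488
L = (r1+r2)·wrap + 2·C·cosβ = 19·4.4130 + 2·25.7488 = 135.3449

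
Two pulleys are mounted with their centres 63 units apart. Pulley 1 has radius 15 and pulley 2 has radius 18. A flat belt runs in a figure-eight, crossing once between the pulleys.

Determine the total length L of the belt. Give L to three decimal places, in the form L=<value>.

L=247.391

crossed belt: β = asin((r1+r2)/C) = asin(33/63) = 31.5881°
wrap1 = wrap2 = π + 2β = 243.1763°
tangent length = C·cosβ = 53.6656
L = (r1+r2)·wrap + 2·C·cosβ = 33·4.2442 + 2·53.6656 = 247.3907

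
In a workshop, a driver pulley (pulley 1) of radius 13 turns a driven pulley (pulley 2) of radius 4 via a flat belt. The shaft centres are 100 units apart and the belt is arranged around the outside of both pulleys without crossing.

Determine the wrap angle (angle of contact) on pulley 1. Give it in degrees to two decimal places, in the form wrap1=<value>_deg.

wrap1=190.33_deg

open belt: β = asin((r2−r1)/C) = asin(-9/100) = -5.1636°
wrap1 = π − 2β = 190.3272°
wrap2 = π + 2β = 169.6728°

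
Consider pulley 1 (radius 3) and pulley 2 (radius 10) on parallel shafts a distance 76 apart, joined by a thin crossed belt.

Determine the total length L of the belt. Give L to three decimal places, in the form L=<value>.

L=195.070

crossed belt: β = asin((r1+r2)/C) = asin(13/76) = 9.8490°
wrap1 = wrap2 = π + 2β = 199.6981°
tangent length = C·cosβ = 74.8799
L = (r1+r2)·wrap + 2·C·cosβ = 13·3.4854 + 2·74.8799 = 195.0699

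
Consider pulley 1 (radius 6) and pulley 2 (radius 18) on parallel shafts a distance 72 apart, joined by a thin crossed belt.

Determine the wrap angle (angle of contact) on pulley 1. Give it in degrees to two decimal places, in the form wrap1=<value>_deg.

wrap1=218.94_deg

crossed belt: β = asin((r1+r2)/C) = asin(24/72) = 19.4712°
wrap1 = wrap2 = π + 2β = 218.9424°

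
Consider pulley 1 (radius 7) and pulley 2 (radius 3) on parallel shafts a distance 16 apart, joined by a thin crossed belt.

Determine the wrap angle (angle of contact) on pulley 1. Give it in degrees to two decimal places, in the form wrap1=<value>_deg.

wrap1=257.36_deg

crossed belt: β = asin((r1+r2)/C) = asin(10/16) = 38.6822°
wrap1 = wrap2 = π + 2β = 257.3644°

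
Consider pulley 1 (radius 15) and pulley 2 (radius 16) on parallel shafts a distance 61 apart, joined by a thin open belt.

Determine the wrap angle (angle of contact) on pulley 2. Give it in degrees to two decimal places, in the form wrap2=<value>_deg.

wrap2=181.88_deg

open belt: β = asin((r2−r1)/C) = asin(1/61) = 0.9393°
wrap1 = π − 2β = 178.1214°
wrap2 = π + 2β = 181.8786°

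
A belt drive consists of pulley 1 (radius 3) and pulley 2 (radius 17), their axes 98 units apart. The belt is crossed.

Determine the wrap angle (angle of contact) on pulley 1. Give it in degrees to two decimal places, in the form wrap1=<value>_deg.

wrap1=203.55_deg

crossed belt: β = asin((r1+r2)/C) = asin(20/98) = 11.7757°
wrap1 = wrap2 = π + 2β = 203.5515°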